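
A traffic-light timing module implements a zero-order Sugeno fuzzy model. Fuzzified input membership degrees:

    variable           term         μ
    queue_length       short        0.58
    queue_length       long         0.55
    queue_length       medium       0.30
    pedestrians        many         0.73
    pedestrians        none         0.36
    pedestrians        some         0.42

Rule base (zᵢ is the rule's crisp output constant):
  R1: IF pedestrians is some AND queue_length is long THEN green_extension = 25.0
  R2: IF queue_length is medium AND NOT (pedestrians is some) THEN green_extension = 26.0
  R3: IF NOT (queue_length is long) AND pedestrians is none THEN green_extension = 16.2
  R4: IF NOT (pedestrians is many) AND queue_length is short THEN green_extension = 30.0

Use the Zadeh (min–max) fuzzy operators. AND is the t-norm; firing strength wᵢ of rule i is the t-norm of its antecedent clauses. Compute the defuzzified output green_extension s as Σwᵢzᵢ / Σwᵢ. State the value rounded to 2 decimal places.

R1 (z=25.0): some=0.42, long=0.55; AND[min(a, b)] → w = 0.42
R2 (z=26.0): medium=0.30, ¬some=1−0.42=0.58; AND[min(a, b)] → w = 0.30
R3 (z=16.2): ¬long=1−0.55=0.45, none=0.36; AND[min(a, b)] → w = 0.36
R4 (z=30.0): ¬many=1−0.73=0.27, short=0.58; AND[min(a, b)] → w = 0.27
Weighted average = (0.42·25.0 + 0.30·26.0 + 0.36·16.2 + 0.27·30.0) / (0.42 + 0.30 + 0.36 + 0.27)
  = 32.2320 / 1.3500 = 23.88

23.88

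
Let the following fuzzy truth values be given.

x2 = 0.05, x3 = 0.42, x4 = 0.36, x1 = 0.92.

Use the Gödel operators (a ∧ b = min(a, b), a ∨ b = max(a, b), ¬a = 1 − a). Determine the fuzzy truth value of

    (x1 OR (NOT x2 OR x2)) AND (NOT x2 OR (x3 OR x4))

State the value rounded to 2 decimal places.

NOT x2 = 1 − 0.05 = 0.95
NOT x2 OR x2 = max(a, b) on (0.95, 0.05) = 0.95
x1 OR (NOT x2 OR x2) = max(a, b) on (0.92, 0.95) = 0.95
NOT x2 = 1 − 0.05 = 0.95
x3 OR x4 = max(a, b) on (0.42, 0.36) = 0.42
NOT x2 OR (x3 OR x4) = max(a, b) on (0.95, 0.42) = 0.95
(x1 OR (NOT x2 OR x2)) AND (NOT x2 OR (x3 OR x4)) = min(a, b) on (0.95, 0.95) = 0.95

0.95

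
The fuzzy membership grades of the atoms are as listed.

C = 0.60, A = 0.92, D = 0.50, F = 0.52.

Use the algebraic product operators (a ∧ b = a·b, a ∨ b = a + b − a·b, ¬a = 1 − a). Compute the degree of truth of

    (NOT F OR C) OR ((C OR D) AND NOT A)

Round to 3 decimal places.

NOT F = 1 − 0.5200 = 0.4800
NOT F OR C = a + b − a·b on (0.4800, 0.6000) = 0.7920
C OR D = a + b − a·b on (0.6000, 0.5000) = 0.8000
NOT A = 1 − 0.9200 = 0.0800
(C OR D) AND NOT A = a·b on (0.8000, 0.0800) = 0.0640
(NOT F OR C) OR ((C OR D) AND NOT A) = a + b − a·b on (0.7920, 0.0640) = 0.8053

0.805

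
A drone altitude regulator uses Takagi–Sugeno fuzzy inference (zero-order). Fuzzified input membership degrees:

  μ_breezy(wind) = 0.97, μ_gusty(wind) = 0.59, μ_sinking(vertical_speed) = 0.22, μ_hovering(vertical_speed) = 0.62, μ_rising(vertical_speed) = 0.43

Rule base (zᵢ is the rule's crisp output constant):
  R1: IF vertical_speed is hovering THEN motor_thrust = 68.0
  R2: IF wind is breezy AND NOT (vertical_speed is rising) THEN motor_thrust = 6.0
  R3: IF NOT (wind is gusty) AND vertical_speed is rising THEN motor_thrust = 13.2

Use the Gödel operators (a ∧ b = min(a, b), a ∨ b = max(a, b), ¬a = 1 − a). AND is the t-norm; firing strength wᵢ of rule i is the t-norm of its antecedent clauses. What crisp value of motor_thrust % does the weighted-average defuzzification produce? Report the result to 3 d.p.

R1 (z=68.0): hovering=0.62 → w = 0.62
R2 (z=6.0): breezy=0.97, ¬rising=1−0.43=0.57; AND[min(a, b)] → w = 0.57
R3 (z=13.2): ¬gusty=1−0.59=0.41, rising=0.43; AND[min(a, b)] → w = 0.41
Weighted average = (0.62·68.0 + 0.57·6.0 + 0.41·13.2) / (0.62 + 0.57 + 0.41)
  = 50.9920 / 1.6000 = 31.870

31.870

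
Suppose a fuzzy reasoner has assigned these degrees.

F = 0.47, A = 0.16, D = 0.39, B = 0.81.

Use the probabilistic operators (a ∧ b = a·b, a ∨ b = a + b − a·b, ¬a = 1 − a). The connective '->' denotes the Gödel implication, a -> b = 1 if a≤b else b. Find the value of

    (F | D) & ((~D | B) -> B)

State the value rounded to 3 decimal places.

0.548

F | D = a + b − a·b on (0.4700, 0.3900) = 0.6767
~D = 1 − 0.3900 = 0.6100
~D | B = a + b − a·b on (0.6100, 0.8100) = 0.9259
(~D | B) -> B  [Gödel: 1 if a≤b else b] with a=0.9259, b=0.8100 → 0.8100
(F | D) & ((~D | B) -> B) = a·b on (0.6767, 0.8100) = 0.5481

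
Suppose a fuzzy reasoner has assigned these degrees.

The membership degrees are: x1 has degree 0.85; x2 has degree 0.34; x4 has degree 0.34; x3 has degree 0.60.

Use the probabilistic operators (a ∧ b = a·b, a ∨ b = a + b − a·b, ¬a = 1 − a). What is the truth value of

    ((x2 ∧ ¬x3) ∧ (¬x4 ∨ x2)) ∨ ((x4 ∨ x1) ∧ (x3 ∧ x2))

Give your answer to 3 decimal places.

0.270

¬x3 = 1 − 0.6000 = 0.4000
x2 ∧ ¬x3 = a·b on (0.3400, 0.4000) = 0.1360
¬x4 = 1 − 0.3400 = 0.6600
¬x4 ∨ x2 = a + b − a·b on (0.6600, 0.3400) = 0.7756
(x2 ∧ ¬x3) ∧ (¬x4 ∨ x2) = a·b on (0.1360, 0.7756) = 0.1055
x4 ∨ x1 = a + b − a·b on (0.3400, 0.8500) = 0.9010
x3 ∧ x2 = a·b on (0.6000, 0.3400) = 0.2040
(x4 ∨ x1) ∧ (x3 ∧ x2) = a·b on (0.9010, 0.2040) = 0.1838
((x2 ∧ ¬x3) ∧ (¬x4 ∨ x2)) ∨ ((x4 ∨ x1) ∧ (x3 ∧ x2)) = a + b − a·b on (0.1055, 0.1838) = 0.2699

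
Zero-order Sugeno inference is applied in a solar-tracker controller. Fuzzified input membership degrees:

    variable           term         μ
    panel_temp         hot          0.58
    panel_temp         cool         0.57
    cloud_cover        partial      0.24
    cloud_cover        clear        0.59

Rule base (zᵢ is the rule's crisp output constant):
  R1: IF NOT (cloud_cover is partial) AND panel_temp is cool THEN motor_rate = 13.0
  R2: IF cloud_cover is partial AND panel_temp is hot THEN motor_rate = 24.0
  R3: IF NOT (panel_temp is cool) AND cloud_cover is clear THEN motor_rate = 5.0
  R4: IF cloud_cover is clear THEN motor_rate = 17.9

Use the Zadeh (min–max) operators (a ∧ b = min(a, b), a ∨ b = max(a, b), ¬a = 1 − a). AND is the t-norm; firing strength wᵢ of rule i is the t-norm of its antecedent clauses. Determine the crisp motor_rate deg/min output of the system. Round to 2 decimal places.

R1 (z=13.0): ¬partial=1−0.24=0.76, cool=0.57; AND[min(a, b)] → w = 0.57
R2 (z=24.0): partial=0.24, hot=0.58; AND[min(a, b)] → w = 0.24
R3 (z=5.0): ¬cool=1−0.57=0.43, clear=0.59; AND[min(a, b)] → w = 0.43
R4 (z=17.9): clear=0.59 → w = 0.59
Weighted average = (0.57·13.0 + 0.24·24.0 + 0.43·5.0 + 0.59·17.9) / (0.57 + 0.24 + 0.43 + 0.59)
  = 25.8810 / 1.8300 = 14.14

14.14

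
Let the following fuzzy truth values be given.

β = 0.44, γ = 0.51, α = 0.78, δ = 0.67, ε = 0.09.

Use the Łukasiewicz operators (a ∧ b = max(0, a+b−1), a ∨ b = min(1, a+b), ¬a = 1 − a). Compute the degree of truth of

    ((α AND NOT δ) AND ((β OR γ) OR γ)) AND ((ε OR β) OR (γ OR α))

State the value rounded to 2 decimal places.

0.11

NOT δ = 1 − 0.67 = 0.33
α AND NOT δ = max(0, a+b−1) on (0.78, 0.33) = 0.11
β OR γ = min(1, a+b) on (0.44, 0.51) = 0.95
(β OR γ) OR γ = min(1, a+b) on (0.95, 0.51) = 1.00
(α AND NOT δ) AND ((β OR γ) OR γ) = max(0, a+b−1) on (0.11, 1.00) = 0.11
ε OR β = min(1, a+b) on (0.09, 0.44) = 0.53
γ OR α = min(1, a+b) on (0.51, 0.78) = 1.00
(ε OR β) OR (γ OR α) = min(1, a+b) on (0.53, 1.00) = 1.00
((α AND NOT δ) AND ((β OR γ) OR γ)) AND ((ε OR β) OR (γ OR α)) = max(0, a+b−1) on (0.11, 1.00) = 0.11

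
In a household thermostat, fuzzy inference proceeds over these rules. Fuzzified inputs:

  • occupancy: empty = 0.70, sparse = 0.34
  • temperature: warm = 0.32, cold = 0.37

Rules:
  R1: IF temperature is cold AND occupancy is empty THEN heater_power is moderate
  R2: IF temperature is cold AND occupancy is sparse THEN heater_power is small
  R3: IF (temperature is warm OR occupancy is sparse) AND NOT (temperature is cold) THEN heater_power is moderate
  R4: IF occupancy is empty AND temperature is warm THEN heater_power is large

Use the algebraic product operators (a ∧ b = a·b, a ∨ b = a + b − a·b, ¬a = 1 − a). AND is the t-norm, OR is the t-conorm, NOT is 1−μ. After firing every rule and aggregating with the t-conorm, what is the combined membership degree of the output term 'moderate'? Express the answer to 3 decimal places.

R1: cold=0.37, empty=0.70; AND[a·b] → w = 0.2590
R2: cold=0.37, sparse=0.34; AND[a·b] → w = 0.1258
R3: (warm=0.32 OR sparse=0.34) = 0.5512; AND[a·b] with ¬cold=1−0.37=0.63 → w = 0.3473
R4: empty=0.70, warm=0.32; AND[a·b] → w = 0.2240
Rules with consequent 'moderate': {R1, R3} → strengths 0.2590, 0.3473
Aggregate via t-conorm [a + b − a·b]: 0.5163

0.516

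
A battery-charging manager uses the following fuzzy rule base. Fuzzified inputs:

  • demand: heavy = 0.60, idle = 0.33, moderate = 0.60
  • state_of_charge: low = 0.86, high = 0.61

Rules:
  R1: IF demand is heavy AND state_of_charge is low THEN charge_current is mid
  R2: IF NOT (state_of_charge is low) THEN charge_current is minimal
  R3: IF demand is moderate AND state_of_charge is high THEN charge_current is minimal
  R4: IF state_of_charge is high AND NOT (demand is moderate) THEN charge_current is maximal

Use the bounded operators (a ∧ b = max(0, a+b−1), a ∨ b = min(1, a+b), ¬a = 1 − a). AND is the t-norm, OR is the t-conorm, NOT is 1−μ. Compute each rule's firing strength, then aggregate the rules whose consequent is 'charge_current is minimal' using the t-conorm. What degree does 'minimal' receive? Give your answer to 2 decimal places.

0.35

R1: heavy=0.60, low=0.86; AND[max(0, a+b−1)] → w = 0.46
R2: ¬low=1−0.86=0.14 → w = 0.14
R3: moderate=0.60, high=0.61; AND[max(0, a+b−1)] → w = 0.21
R4: high=0.61, ¬moderate=1−0.60=0.40; AND[max(0, a+b−1)] → w = 0.01
Rules with consequent 'minimal': {R2, R3} → strengths 0.14, 0.21
Aggregate via t-conorm [min(1, a+b)]: 0.35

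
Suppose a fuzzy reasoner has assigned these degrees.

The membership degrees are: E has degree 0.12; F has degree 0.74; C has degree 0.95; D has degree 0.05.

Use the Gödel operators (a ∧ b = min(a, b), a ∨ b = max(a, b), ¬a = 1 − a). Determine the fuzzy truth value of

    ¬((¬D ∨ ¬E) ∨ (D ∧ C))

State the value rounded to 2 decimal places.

0.05

¬D = 1 − 0.05 = 0.95
¬E = 1 − 0.12 = 0.88
¬D ∨ ¬E = max(a, b) on (0.95, 0.88) = 0.95
D ∧ C = min(a, b) on (0.05, 0.95) = 0.05
(¬D ∨ ¬E) ∨ (D ∧ C) = max(a, b) on (0.95, 0.05) = 0.95
¬((¬D ∨ ¬E) ∨ (D ∧ C)) = 1 − 0.95 = 0.05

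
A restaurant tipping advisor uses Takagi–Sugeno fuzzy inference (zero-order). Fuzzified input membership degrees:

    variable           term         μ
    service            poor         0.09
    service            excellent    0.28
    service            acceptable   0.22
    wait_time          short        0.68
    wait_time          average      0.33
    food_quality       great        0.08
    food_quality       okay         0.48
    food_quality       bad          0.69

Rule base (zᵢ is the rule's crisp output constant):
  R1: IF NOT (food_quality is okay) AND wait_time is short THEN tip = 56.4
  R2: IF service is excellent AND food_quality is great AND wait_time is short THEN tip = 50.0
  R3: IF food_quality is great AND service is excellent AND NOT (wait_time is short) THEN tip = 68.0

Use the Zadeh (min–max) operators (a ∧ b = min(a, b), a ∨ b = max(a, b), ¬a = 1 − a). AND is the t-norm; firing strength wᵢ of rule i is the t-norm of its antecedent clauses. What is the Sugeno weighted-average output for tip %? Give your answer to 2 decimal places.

R1 (z=56.4): ¬okay=1−0.48=0.52, short=0.68; AND[min(a, b)] → w = 0.52
R2 (z=50.0): excellent=0.28, great=0.08, short=0.68; AND[min(a, b)] → w = 0.08
R3 (z=68.0): great=0.08, excellent=0.28, ¬short=1−0.68=0.32; AND[min(a, b)] → w = 0.08
Weighted average = (0.52·56.4 + 0.08·50.0 + 0.08·68.0) / (0.52 + 0.08 + 0.08)
  = 38.7680 / 0.6800 = 57.01

57.01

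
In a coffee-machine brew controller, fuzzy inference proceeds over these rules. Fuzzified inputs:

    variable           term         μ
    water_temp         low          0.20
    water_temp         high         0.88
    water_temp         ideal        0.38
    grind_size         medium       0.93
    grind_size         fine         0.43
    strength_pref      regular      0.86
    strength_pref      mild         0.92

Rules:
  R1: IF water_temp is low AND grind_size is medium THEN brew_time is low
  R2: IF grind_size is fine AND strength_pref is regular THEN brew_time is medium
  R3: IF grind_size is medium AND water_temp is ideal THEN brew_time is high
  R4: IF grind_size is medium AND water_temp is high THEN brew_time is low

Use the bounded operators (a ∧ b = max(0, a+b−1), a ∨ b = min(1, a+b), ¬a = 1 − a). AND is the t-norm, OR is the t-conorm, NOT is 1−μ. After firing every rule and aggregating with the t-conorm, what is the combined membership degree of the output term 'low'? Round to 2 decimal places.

0.94

R1: low=0.20, medium=0.93; AND[max(0, a+b−1)] → w = 0.13
R2: fine=0.43, regular=0.86; AND[max(0, a+b−1)] → w = 0.29
R3: medium=0.93, ideal=0.38; AND[max(0, a+b−1)] → w = 0.31
R4: medium=0.93, high=0.88; AND[max(0, a+b−1)] → w = 0.81
Rules with consequent 'low': {R1, R4} → strengths 0.13, 0.81
Aggregate via t-conorm [min(1, a+b)]: 0.94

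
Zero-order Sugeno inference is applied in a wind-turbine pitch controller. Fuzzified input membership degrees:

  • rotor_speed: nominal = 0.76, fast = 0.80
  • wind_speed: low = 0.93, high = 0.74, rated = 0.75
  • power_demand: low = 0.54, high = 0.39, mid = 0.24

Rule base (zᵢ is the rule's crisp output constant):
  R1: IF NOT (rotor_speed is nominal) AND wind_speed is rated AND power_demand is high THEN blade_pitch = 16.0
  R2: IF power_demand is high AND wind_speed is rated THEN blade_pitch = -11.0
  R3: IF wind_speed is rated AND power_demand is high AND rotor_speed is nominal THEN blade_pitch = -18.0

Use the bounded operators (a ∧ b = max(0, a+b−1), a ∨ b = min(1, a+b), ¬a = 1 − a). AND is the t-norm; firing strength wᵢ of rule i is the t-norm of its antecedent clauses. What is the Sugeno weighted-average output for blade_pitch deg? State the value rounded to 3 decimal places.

-11.000

R1 (z=16.0): ¬nominal=1−0.76=0.24, rated=0.75, high=0.39; AND[max(0, a+b−1)] → w = 0.00
R2 (z=-11.0): high=0.39, rated=0.75; AND[max(0, a+b−1)] → w = 0.14
R3 (z=-18.0): rated=0.75, high=0.39, nominal=0.76; AND[max(0, a+b−1)] → w = 0.00
Weighted average = (0.00·16.0 + 0.14·-11.0 + 0.00·-18.0) / (0.00 + 0.14 + 0.00)
  = -1.5400 / 0.1400 = -11.000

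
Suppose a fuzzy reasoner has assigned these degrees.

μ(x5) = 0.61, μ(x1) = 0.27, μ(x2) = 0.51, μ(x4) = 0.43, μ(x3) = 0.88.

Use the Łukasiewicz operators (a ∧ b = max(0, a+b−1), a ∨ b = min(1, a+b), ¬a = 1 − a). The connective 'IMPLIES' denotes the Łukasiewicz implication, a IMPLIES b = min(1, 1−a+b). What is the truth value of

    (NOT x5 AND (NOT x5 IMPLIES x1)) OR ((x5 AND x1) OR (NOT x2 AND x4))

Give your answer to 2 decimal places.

NOT x5 = 1 − 0.61 = 0.39
NOT x5 = 1 − 0.61 = 0.39
NOT x5 IMPLIES x1  [Łukasiewicz: min(1, 1−a+b)] with a=0.39, b=0.27 → 0.88
NOT x5 AND (NOT x5 IMPLIES x1) = max(0, a+b−1) on (0.39, 0.88) = 0.27
x5 AND x1 = max(0, a+b−1) on (0.61, 0.27) = 0.00
NOT x2 = 1 − 0.51 = 0.49
NOT x2 AND x4 = max(0, a+b−1) on (0.49, 0.43) = 0.00
(x5 AND x1) OR (NOT x2 AND x4) = min(1, a+b) on (0.00, 0.00) = 0.00
(NOT x5 AND (NOT x5 IMPLIES x1)) OR ((x5 AND x1) OR (NOT x2 AND x4)) = min(1, a+b) on (0.27, 0.00) = 0.27

0.27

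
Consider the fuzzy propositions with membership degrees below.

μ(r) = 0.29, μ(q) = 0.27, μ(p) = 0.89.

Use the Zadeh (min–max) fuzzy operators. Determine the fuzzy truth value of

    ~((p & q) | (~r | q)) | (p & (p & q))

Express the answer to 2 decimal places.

0.29

p & q = min(a, b) on (0.89, 0.27) = 0.27
~r = 1 − 0.29 = 0.71
~r | q = max(a, b) on (0.71, 0.27) = 0.71
(p & q) | (~r | q) = max(a, b) on (0.27, 0.71) = 0.71
~((p & q) | (~r | q)) = 1 − 0.71 = 0.29
p & q = min(a, b) on (0.89, 0.27) = 0.27
p & (p & q) = min(a, b) on (0.89, 0.27) = 0.27
~((p & q) | (~r | q)) | (p & (p & q)) = max(a, b) on (0.29, 0.27) = 0.29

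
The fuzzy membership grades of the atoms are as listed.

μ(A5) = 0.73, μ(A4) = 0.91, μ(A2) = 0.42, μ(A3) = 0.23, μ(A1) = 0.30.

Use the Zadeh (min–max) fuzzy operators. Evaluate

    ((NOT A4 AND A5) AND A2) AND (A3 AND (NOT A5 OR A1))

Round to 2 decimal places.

NOT A4 = 1 − 0.91 = 0.09
NOT A4 AND A5 = min(a, b) on (0.09, 0.73) = 0.09
(NOT A4 AND A5) AND A2 = min(a, b) on (0.09, 0.42) = 0.09
NOT A5 = 1 − 0.73 = 0.27
NOT A5 OR A1 = max(a, b) on (0.27, 0.30) = 0.30
A3 AND (NOT A5 OR A1) = min(a, b) on (0.23, 0.30) = 0.23
((NOT A4 AND A5) AND A2) AND (A3 AND (NOT A5 OR A1)) = min(a, b) on (0.09, 0.23) = 0.09

0.09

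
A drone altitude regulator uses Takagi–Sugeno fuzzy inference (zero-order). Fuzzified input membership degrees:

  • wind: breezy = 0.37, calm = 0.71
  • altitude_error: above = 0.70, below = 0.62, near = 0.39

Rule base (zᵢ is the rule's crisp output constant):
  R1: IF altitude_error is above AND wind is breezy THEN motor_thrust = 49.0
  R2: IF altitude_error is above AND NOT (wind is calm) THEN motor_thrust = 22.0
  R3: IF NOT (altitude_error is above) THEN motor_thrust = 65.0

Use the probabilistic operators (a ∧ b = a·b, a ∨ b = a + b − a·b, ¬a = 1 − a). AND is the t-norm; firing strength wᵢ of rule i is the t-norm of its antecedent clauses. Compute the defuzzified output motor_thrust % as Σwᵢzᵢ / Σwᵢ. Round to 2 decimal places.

R1 (z=49.0): above=0.70, breezy=0.37; AND[a·b] → w = 0.2590
R2 (z=22.0): above=0.70, ¬calm=1−0.71=0.29; AND[a·b] → w = 0.2030
R3 (z=65.0): ¬above=1−0.70=0.30 → w = 0.3000
Weighted average = (0.2590·49.0 + 0.2030·22.0 + 0.3000·65.0) / (0.2590 + 0.2030 + 0.3000)
  = 36.6570 / 0.7620 = 48.11

48.11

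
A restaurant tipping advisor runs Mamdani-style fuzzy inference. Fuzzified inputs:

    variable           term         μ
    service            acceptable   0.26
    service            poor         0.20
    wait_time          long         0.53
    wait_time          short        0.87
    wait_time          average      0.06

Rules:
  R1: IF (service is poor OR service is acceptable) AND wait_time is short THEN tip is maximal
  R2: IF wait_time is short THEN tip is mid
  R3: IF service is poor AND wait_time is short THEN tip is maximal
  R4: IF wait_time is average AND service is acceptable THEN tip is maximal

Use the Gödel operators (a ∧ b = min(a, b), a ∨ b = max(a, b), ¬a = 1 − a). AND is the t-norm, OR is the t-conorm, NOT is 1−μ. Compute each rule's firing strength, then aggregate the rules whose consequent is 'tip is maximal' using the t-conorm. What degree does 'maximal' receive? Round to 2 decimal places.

0.26

R1: (poor=0.20 OR acceptable=0.26) = 0.26; AND[min(a, b)] with short=0.87 → w = 0.26
R2: short=0.87 → w = 0.87
R3: poor=0.20, short=0.87; AND[min(a, b)] → w = 0.20
R4: average=0.06, acceptable=0.26; AND[min(a, b)] → w = 0.06
Rules with consequent 'maximal': {R1, R3, R4} → strengths 0.26, 0.20, 0.06
Aggregate via t-conorm [max(a, b)]: 0.26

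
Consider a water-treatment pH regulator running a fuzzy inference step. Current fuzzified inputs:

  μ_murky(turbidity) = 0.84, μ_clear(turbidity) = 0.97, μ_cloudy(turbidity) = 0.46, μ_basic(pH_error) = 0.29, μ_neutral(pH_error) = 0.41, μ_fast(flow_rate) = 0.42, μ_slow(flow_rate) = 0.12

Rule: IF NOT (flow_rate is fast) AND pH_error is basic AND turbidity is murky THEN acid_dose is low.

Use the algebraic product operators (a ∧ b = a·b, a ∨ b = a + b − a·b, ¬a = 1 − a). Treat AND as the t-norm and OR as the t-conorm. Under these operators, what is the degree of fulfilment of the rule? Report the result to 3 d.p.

firing strength: ¬fast=1−0.42=0.58, basic=0.29, murky=0.84; AND[a·b] → w = 0.1413

0.141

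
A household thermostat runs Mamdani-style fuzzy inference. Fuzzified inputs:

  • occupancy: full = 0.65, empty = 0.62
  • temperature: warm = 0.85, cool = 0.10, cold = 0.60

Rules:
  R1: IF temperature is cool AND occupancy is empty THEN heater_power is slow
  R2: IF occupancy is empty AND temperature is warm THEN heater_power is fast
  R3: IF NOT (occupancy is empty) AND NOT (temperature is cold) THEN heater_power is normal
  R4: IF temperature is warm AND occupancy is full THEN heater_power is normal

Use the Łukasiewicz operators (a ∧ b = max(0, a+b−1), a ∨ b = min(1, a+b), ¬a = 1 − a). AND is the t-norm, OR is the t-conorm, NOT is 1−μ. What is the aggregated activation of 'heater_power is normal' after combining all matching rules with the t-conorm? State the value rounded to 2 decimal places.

0.50

R1: cool=0.10, empty=0.62; AND[max(0, a+b−1)] → w = 0.00
R2: empty=0.62, warm=0.85; AND[max(0, a+b−1)] → w = 0.47
R3: ¬empty=1−0.62=0.38, ¬cold=1−0.60=0.40; AND[max(0, a+b−1)] → w = 0.00
R4: warm=0.85, full=0.65; AND[max(0, a+b−1)] → w = 0.50
Rules with consequent 'normal': {R3, R4} → strengths 0.00, 0.50
Aggregate via t-conorm [min(1, a+b)]: 0.50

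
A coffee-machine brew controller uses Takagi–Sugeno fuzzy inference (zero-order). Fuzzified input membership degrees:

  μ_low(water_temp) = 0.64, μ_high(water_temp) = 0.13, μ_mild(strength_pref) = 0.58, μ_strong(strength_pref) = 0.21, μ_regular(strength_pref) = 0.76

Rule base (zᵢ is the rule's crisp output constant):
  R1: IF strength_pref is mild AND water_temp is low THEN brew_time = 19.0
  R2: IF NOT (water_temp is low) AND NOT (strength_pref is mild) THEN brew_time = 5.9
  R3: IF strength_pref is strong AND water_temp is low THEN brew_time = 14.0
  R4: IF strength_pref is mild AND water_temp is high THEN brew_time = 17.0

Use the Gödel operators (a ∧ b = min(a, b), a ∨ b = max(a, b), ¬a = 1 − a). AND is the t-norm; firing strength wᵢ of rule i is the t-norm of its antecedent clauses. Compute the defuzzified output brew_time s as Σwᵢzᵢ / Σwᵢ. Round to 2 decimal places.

R1 (z=19.0): mild=0.58, low=0.64; AND[min(a, b)] → w = 0.58
R2 (z=5.9): ¬low=1−0.64=0.36, ¬mild=1−0.58=0.42; AND[min(a, b)] → w = 0.36
R3 (z=14.0): strong=0.21, low=0.64; AND[min(a, b)] → w = 0.21
R4 (z=17.0): mild=0.58, high=0.13; AND[min(a, b)] → w = 0.13
Weighted average = (0.58·19.0 + 0.36·5.9 + 0.21·14.0 + 0.13·17.0) / (0.58 + 0.36 + 0.21 + 0.13)
  = 18.2940 / 1.2800 = 14.29

14.29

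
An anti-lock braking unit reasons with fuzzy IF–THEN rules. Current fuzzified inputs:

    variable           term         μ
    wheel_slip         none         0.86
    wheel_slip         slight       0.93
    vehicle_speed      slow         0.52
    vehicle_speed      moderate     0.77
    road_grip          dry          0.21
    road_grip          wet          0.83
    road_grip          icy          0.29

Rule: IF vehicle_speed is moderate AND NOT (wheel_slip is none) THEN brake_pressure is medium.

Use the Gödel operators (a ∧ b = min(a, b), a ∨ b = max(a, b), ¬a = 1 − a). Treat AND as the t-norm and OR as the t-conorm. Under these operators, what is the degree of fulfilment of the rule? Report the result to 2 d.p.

firing strength: moderate=0.77, ¬none=1−0.86=0.14; AND[min(a, b)] → w = 0.14

0.14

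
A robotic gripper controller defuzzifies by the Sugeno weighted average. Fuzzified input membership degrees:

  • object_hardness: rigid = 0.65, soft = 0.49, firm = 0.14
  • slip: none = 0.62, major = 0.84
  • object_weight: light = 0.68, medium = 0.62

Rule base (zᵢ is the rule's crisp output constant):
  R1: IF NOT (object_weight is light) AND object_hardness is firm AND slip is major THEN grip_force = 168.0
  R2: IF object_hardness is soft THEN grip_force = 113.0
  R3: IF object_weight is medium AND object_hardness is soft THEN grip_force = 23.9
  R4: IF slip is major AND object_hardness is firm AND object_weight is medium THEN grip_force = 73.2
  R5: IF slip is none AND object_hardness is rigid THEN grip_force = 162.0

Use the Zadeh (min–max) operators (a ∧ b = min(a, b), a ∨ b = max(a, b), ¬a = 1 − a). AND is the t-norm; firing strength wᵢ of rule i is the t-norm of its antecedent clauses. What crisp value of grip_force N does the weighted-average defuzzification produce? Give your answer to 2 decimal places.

R1 (z=168.0): ¬light=1−0.68=0.32, firm=0.14, major=0.84; AND[min(a, b)] → w = 0.14
R2 (z=113.0): soft=0.49 → w = 0.49
R3 (z=23.9): medium=0.62, soft=0.49; AND[min(a, b)] → w = 0.49
R4 (z=73.2): major=0.84, firm=0.14, medium=0.62; AND[min(a, b)] → w = 0.14
R5 (z=162.0): none=0.62, rigid=0.65; AND[min(a, b)] → w = 0.62
Weighted average = (0.14·168.0 + 0.49·113.0 + 0.49·23.9 + 0.14·73.2 + 0.62·162.0) / (0.14 + 0.49 + 0.49 + 0.14 + 0.62)
  = 201.2890 / 1.8800 = 107.07

107.07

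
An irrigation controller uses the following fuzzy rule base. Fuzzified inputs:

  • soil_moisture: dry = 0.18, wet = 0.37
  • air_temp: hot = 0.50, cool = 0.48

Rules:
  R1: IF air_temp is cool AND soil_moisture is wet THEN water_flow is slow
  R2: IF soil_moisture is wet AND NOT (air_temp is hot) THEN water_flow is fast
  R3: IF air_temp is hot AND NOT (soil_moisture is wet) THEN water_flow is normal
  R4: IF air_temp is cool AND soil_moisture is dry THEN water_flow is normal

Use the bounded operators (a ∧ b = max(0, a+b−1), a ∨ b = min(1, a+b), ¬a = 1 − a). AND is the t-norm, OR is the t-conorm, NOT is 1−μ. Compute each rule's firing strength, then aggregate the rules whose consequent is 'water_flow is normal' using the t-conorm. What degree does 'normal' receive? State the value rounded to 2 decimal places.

0.13

R1: cool=0.48, wet=0.37; AND[max(0, a+b−1)] → w = 0.00
R2: wet=0.37, ¬hot=1−0.50=0.50; AND[max(0, a+b−1)] → w = 0.00
R3: hot=0.50, ¬wet=1−0.37=0.63; AND[max(0, a+b−1)] → w = 0.13
R4: cool=0.48, dry=0.18; AND[max(0, a+b−1)] → w = 0.00
Rules with consequent 'normal': {R3, R4} → strengths 0.13, 0.00
Aggregate via t-conorm [min(1, a+b)]: 0.13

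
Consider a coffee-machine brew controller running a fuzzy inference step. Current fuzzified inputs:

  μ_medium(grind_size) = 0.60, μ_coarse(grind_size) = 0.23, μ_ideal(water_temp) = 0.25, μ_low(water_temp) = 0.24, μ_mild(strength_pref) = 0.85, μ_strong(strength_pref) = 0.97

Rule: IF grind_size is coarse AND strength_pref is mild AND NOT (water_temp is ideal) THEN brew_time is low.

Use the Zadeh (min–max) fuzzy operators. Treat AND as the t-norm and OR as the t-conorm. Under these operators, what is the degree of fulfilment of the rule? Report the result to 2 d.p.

firing strength: coarse=0.23, mild=0.85, ¬ideal=1−0.25=0.75; AND[min(a, b)] → w = 0.23

0.23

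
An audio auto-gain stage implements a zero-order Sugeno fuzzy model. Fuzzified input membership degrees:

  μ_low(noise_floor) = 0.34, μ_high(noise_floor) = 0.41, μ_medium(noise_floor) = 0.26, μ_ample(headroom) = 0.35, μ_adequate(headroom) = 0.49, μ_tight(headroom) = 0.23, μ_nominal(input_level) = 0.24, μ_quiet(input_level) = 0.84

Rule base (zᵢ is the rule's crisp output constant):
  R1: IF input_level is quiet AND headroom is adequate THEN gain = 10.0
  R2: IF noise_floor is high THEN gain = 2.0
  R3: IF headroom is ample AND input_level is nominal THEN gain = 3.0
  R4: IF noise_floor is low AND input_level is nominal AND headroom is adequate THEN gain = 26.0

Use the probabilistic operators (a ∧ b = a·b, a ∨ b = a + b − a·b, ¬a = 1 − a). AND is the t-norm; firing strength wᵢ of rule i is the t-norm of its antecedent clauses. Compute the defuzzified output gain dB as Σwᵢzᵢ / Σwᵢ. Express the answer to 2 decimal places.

6.59

R1 (z=10.0): quiet=0.84, adequate=0.49; AND[a·b] → w = 0.4116
R2 (z=2.0): high=0.41 → w = 0.4100
R3 (z=3.0): ample=0.35, nominal=0.24; AND[a·b] → w = 0.0840
R4 (z=26.0): low=0.34, nominal=0.24, adequate=0.49; AND[a·b] → w = 0.0400
Weighted average = (0.4116·10.0 + 0.4100·2.0 + 0.0840·3.0 + 0.0400·26.0) / (0.4116 + 0.4100 + 0.0840 + 0.0400)
  = 6.2276 / 0.9456 = 6.59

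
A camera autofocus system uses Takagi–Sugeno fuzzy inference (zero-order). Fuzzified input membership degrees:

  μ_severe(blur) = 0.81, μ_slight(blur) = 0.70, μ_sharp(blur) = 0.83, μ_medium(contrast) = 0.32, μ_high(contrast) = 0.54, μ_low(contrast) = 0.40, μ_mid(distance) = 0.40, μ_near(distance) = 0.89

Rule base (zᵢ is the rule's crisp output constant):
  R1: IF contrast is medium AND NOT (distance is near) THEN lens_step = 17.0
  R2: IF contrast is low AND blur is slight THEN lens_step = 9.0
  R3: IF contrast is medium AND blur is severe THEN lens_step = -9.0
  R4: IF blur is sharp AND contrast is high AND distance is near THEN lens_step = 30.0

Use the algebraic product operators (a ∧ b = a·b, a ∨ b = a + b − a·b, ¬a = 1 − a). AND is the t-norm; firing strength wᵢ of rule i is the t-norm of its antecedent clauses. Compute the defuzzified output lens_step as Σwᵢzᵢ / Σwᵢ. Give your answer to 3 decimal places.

13.102

R1 (z=17.0): medium=0.32, ¬near=1−0.89=0.11; AND[a·b] → w = 0.0352
R2 (z=9.0): low=0.40, slight=0.70; AND[a·b] → w = 0.2800
R3 (z=-9.0): medium=0.32, severe=0.81; AND[a·b] → w = 0.2592
R4 (z=30.0): sharp=0.83, high=0.54, near=0.89; AND[a·b] → w = 0.3989
Weighted average = (0.0352·17.0 + 0.2800·9.0 + 0.2592·-9.0 + 0.3989·30.0) / (0.0352 + 0.2800 + 0.2592 + 0.3989)
  = 12.7525 / 0.9733 = 13.102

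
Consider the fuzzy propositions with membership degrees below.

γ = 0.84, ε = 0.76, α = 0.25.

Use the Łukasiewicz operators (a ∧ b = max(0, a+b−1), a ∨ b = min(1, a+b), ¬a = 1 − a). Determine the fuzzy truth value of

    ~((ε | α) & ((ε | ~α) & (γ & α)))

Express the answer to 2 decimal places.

0.91

ε | α = min(1, a+b) on (0.76, 0.25) = 1.00
~α = 1 − 0.25 = 0.75
ε | ~α = min(1, a+b) on (0.76, 0.75) = 1.00
γ & α = max(0, a+b−1) on (0.84, 0.25) = 0.09
(ε | ~α) & (γ & α) = max(0, a+b−1) on (1.00, 0.09) = 0.09
(ε | α) & ((ε | ~α) & (γ & α)) = max(0, a+b−1) on (1.00, 0.09) = 0.09
~((ε | α) & ((ε | ~α) & (γ & α))) = 1 − 0.09 = 0.91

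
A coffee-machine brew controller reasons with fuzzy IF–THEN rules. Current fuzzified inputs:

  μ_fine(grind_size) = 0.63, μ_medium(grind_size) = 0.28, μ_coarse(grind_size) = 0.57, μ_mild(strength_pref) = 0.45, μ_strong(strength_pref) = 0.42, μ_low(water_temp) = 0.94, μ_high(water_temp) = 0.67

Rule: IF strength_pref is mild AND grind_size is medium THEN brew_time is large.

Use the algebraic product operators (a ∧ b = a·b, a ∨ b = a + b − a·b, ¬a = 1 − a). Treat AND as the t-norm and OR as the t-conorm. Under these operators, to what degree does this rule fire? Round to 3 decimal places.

0.126

firing strength: mild=0.45, medium=0.28; AND[a·b] → w = 0.1260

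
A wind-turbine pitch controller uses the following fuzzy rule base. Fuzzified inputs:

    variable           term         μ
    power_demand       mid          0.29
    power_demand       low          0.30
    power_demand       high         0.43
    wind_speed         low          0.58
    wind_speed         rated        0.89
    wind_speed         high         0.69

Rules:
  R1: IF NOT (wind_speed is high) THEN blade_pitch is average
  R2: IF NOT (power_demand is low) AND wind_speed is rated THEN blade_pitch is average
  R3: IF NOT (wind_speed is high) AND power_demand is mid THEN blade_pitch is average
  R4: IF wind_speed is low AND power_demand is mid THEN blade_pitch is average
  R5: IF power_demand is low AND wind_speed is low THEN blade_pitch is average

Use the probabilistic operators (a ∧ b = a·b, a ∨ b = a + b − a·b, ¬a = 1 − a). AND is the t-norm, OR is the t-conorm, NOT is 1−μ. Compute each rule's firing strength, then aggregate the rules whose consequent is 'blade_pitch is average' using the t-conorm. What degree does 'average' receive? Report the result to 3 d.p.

R1: ¬high=1−0.69=0.31 → w = 0.3100
R2: ¬low=1−0.30=0.70, rated=0.89; AND[a·b] → w = 0.6230
R3: ¬high=1−0.69=0.31, mid=0.29; AND[a·b] → w = 0.0899
R4: low=0.58, mid=0.29; AND[a·b] → w = 0.1682
R5: low=0.30, low=0.58; AND[a·b] → w = 0.1740
Rules with consequent 'average': {R1, R2, R3, R4, R5} → strengths 0.3100, 0.6230, 0.0899, 0.1682, 0.1740
Aggregate via t-conorm [a + b − a·b]: 0.8373

0.837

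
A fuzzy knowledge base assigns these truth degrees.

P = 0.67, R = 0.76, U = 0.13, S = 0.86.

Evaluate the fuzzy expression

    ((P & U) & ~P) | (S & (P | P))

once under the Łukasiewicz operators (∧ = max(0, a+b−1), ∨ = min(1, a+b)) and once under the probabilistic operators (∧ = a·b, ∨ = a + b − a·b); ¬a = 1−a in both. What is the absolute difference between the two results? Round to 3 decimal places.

Under Łukasiewicz:
  P & U = max(0, a+b−1) on (0.67, 0.13) = 0.00
  ~P = 1 − 0.67 = 0.33
  (P & U) & ~P = max(0, a+b−1) on (0.00, 0.33) = 0.00
  P | P = min(1, a+b) on (0.67, 0.67) = 1.00
  S & (P | P) = max(0, a+b−1) on (0.86, 1.00) = 0.86
  ((P & U) & ~P) | (S & (P | P)) = min(1, a+b) on (0.00, 0.86) = 0.86
  → value = 0.8600
Under probabilistic:
  P & U = a·b on (0.6700, 0.1300) = 0.0871
  ~P = 1 − 0.6700 = 0.3300
  (P & U) & ~P = a·b on (0.0871, 0.3300) = 0.0287
  P | P = a + b − a·b on (0.6700, 0.6700) = 0.8911
  S & (P | P) = a·b on (0.8600, 0.8911) = 0.7663
  ((P & U) & ~P) | (S & (P | P)) = a + b − a·b on (0.0287, 0.7663) = 0.7731
  → value = 0.7731
|0.8600 − 0.7731| = 0.087

0.087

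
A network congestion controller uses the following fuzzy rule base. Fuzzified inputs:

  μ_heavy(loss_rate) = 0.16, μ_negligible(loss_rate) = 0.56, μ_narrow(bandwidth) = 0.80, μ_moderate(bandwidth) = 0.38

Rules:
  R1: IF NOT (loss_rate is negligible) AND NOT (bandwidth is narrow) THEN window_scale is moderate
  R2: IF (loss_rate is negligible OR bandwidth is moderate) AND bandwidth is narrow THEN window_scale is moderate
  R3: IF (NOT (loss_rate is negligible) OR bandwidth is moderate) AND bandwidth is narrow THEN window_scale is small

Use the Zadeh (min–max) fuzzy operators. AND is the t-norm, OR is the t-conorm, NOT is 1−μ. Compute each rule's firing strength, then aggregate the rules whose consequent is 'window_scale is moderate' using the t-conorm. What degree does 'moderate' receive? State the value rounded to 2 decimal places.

0.56

R1: ¬negligible=1−0.56=0.44, ¬narrow=1−0.80=0.20; AND[min(a, b)] → w = 0.20
R2: (negligible=0.56 OR moderate=0.38) = 0.56; AND[min(a, b)] with narrow=0.80 → w = 0.56
R3: (¬negligible=1−0.56=0.44 OR moderate=0.38) = 0.44; AND[min(a, b)] with narrow=0.80 → w = 0.44
Rules with consequent 'moderate': {R1, R2} → strengths 0.20, 0.56
Aggregate via t-conorm [max(a, b)]: 0.56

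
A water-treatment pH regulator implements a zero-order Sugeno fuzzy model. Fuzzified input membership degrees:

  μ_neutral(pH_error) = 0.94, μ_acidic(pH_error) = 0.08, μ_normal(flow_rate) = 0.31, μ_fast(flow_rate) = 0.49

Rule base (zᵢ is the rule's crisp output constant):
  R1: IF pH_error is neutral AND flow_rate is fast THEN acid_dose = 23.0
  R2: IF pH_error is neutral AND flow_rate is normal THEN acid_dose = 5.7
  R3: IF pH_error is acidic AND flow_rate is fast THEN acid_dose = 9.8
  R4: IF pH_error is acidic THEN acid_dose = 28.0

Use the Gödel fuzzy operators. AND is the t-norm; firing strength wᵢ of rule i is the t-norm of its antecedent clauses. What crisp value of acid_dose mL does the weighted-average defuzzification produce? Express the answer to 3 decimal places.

16.730

R1 (z=23.0): neutral=0.94, fast=0.49; AND[min(a, b)] → w = 0.49
R2 (z=5.7): neutral=0.94, normal=0.31; AND[min(a, b)] → w = 0.31
R3 (z=9.8): acidic=0.08, fast=0.49; AND[min(a, b)] → w = 0.08
R4 (z=28.0): acidic=0.08 → w = 0.08
Weighted average = (0.49·23.0 + 0.31·5.7 + 0.08·9.8 + 0.08·28.0) / (0.49 + 0.31 + 0.08 + 0.08)
  = 16.0610 / 0.9600 = 16.730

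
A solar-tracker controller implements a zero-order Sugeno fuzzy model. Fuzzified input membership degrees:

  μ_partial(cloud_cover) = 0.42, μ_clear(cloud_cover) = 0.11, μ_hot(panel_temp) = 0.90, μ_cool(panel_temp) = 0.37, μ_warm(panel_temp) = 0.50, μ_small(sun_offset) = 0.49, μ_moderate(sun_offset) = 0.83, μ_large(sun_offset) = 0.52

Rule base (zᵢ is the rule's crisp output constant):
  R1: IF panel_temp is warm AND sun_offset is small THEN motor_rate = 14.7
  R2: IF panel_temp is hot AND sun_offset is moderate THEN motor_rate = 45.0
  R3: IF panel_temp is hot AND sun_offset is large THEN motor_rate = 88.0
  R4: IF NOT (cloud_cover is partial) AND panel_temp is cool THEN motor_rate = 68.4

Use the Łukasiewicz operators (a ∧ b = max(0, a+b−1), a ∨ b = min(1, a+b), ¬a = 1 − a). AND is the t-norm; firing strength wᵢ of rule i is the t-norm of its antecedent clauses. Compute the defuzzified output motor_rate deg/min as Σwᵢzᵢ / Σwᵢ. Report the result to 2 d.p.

R1 (z=14.7): warm=0.50, small=0.49; AND[max(0, a+b−1)] → w = 0.00
R2 (z=45.0): hot=0.90, moderate=0.83; AND[max(0, a+b−1)] → w = 0.73
R3 (z=88.0): hot=0.90, large=0.52; AND[max(0, a+b−1)] → w = 0.42
R4 (z=68.4): ¬partial=1−0.42=0.58, cool=0.37; AND[max(0, a+b−1)] → w = 0.00
Weighted average = (0.00·14.7 + 0.73·45.0 + 0.42·88.0 + 0.00·68.4) / (0.00 + 0.73 + 0.42 + 0.00)
  = 69.8100 / 1.1500 = 60.70

60.70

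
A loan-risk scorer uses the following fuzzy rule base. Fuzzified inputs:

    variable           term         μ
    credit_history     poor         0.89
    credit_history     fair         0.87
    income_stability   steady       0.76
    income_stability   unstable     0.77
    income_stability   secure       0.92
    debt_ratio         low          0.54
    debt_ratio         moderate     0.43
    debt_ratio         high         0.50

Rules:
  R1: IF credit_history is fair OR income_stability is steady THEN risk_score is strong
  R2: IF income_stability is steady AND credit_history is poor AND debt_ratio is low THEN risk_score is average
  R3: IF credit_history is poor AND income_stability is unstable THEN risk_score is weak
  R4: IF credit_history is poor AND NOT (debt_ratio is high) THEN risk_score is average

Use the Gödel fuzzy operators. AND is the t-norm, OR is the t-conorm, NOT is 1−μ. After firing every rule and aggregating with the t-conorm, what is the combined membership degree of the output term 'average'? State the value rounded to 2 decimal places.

R1: fair=0.87, steady=0.76; OR[max(a, b)] → w = 0.87
R2: steady=0.76, poor=0.89, low=0.54; AND[min(a, b)] → w = 0.54
R3: poor=0.89, unstable=0.77; AND[min(a, b)] → w = 0.77
R4: poor=0.89, ¬high=1−0.50=0.50; AND[min(a, b)] → w = 0.50
Rules with consequent 'average': {R2, R4} → strengths 0.54, 0.50
Aggregate via t-conorm [max(a, b)]: 0.54

0.54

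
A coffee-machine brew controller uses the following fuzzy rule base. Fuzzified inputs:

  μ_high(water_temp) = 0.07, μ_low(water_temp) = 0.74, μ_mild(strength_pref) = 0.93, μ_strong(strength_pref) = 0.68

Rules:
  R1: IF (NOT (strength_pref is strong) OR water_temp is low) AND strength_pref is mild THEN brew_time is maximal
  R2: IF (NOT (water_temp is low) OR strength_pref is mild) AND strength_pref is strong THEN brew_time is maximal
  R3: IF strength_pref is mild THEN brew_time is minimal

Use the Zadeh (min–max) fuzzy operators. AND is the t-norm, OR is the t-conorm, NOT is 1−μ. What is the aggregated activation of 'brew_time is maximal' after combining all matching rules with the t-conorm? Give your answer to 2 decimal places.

R1: (¬strong=1−0.68=0.32 OR low=0.74) = 0.74; AND[min(a, b)] with mild=0.93 → w = 0.74
R2: (¬low=1−0.74=0.26 OR mild=0.93) = 0.93; AND[min(a, b)] with strong=0.68 → w = 0.68
R3: mild=0.93 → w = 0.93
Rules with consequent 'maximal': {R1, R2} → strengths 0.74, 0.68
Aggregate via t-conorm [max(a, b)]: 0.74

0.74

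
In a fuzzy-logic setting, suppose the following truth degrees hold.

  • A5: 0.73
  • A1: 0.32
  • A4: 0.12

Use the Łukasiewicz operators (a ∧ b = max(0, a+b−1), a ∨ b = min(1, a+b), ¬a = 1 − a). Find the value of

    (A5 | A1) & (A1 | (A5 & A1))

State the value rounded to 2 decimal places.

0.37

A5 | A1 = min(1, a+b) on (0.73, 0.32) = 1.00
A5 & A1 = max(0, a+b−1) on (0.73, 0.32) = 0.05
A1 | (A5 & A1) = min(1, a+b) on (0.32, 0.05) = 0.37
(A5 | A1) & (A1 | (A5 & A1)) = max(0, a+b−1) on (1.00, 0.37) = 0.37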